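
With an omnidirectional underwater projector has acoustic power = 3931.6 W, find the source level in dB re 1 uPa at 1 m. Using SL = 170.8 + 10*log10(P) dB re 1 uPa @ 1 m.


SL = 170.8 + 10*log10(3931.6) = 170.8 + 35.95 = 206.75

206.75 dB


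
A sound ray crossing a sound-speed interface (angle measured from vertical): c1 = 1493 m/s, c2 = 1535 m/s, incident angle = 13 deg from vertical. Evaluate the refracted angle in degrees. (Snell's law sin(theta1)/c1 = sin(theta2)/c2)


sin(theta2) = (c2/c1)*sin(theta1) = (1535/1493)*sin(13 deg) = 0.23128
theta2 = arcsin(0.23128) = 13.37

13.37 deg


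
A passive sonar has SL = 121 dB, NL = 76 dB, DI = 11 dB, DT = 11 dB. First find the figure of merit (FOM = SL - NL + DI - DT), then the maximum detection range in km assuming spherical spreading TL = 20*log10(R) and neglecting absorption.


Step 1: FOM = SL - NL + DI - DT = 121 - 76 + 11 - 11 = 45 dB
Step 2: at max range FOM = TL = 20*log10(R), so R = 10^(45/20) = 177.83 m = 0.18 km

0.18 km


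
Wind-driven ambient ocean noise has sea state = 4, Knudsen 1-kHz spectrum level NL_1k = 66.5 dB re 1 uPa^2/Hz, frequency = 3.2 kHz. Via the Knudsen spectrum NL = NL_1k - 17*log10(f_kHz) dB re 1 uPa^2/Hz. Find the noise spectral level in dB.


NL = NL_1k - 17*log10(f_kHz) = 66.5 - 17*log10(3.2) = 66.5 - (8.59) = 57.91

57.91 dB


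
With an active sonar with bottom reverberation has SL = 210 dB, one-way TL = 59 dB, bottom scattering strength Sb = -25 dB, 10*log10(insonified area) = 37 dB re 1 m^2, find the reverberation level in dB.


104 dB


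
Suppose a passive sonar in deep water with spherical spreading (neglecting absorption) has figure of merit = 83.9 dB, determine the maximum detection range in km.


At max range FOM = TL, so 20*log10(R) = 83.9
R = 10^(83.9/20) = 15667.51 m = 15.67 km

15.67 km


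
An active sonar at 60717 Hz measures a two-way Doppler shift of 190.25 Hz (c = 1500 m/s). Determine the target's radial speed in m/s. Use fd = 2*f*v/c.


From fd = 2*f*v/c, v = c*fd/(2*f) = 1500 * 190.25 / (2*60717) = 2.35

2.35 m/s


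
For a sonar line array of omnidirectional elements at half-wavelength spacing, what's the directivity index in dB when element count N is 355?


DI = 10*log10(355) = 25.5

25.5 dB


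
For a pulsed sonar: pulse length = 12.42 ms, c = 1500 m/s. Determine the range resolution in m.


9.315 m


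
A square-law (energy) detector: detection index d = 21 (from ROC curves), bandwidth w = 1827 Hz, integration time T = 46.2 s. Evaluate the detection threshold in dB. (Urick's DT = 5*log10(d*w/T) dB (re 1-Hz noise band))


DT = 5*log10(d*w/T) = 5*log10(21 * 1827 / 46.2) = 5*log10(830.45) = 14.6

14.6 dB


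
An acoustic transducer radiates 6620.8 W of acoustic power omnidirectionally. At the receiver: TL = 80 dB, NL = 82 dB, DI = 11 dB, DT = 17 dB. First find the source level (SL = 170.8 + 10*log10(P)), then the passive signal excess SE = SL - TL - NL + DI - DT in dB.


Step 1: SL = 170.8 + 10*log10(6620.8) = 209.01 dB
Step 2: SE = SL - TL - NL + DI - DT = 209.01 - 80 - 82 + 11 - 17 = 41.01

41.01 dB


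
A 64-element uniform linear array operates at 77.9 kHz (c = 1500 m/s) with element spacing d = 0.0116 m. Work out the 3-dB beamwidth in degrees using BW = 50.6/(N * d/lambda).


1.31 deg


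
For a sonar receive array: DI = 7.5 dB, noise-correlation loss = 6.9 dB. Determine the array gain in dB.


AG = DI - L_corr = 7.5 - 6.9 = 0.6

0.6 dB


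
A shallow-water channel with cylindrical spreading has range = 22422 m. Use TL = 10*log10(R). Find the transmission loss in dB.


TL = 10*log10(22422) = 43.51

43.51 dB


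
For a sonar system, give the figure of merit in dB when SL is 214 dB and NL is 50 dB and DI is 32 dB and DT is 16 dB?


FOM = SL - NL + DI - DT = 214 - 50 + 32 - 16 = 180

180 dB


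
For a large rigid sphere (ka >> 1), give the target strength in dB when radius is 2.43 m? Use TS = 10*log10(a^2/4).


TS = 10*log10(2.43^2 / 4) = 10*log10(1.476225) = 1.69

1.69 dB


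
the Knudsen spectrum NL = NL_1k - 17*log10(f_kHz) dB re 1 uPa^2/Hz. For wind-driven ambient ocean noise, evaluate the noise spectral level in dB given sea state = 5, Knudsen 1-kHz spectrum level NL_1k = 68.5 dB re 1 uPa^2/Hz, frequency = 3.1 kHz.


NL = NL_1k - 17*log10(f_kHz) = 68.5 - 17*log10(3.1) = 68.5 - (8.35) = 60.15

60.15 dB


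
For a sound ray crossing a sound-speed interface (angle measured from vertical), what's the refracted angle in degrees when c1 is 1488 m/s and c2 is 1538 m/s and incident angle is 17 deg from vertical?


17.59 deg


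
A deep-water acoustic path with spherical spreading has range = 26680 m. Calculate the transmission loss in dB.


TL = 20*log10(26680) = 88.52

88.52 dB


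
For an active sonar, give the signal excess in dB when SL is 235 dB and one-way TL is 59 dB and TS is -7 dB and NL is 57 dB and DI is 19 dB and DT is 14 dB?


SE = SL - 2*TL + TS - NL + DI - DT = 235 - 2*59 + (-7) - 57 + 19 - 14 = 58

58 dB


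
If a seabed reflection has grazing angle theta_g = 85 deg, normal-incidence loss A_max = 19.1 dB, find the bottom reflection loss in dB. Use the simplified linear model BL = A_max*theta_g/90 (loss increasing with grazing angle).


18.04 dB


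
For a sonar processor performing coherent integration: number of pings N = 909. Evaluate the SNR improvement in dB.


29.59 dB


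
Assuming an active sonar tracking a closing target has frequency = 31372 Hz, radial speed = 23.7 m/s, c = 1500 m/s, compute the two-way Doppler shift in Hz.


fd = 2*f*v/c = 2 * 31372 * 23.7 / 1500 = 991.36

991.36 Hz


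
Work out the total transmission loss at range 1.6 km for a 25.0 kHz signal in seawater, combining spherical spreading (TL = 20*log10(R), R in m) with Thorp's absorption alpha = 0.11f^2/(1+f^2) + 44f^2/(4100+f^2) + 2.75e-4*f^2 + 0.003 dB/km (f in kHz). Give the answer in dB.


73.85 dB


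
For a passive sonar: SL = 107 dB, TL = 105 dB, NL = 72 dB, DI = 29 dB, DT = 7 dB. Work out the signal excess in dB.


-48 dB


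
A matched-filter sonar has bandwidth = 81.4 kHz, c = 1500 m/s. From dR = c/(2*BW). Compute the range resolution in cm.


dR = c/(2*BW) = 1500 / (2 * 81.4e3) = 0.0092 m = 0.92 cm

0.92 cm


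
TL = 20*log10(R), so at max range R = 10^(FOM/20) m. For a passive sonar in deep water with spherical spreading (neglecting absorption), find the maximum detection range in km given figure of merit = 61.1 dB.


1.14 km


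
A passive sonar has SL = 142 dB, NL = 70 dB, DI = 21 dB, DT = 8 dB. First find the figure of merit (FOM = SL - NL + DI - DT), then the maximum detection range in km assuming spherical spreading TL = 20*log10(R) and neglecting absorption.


Step 1: FOM = SL - NL + DI - DT = 142 - 70 + 21 - 8 = 85 dB
Step 2: at max range FOM = TL = 20*log10(R), so R = 10^(85/20) = 17782.79 m = 17.78 km

17.78 km


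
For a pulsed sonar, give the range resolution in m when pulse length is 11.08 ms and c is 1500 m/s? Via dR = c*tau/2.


dR = c*tau/2 = 1500 * 11.08e-3 / 2 = 8.31

8.31 m


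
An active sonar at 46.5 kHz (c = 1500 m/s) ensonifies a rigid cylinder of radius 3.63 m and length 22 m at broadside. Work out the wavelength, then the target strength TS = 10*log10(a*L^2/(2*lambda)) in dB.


Step 1: lambda = c/f = 1500/46500 = 0.03226 m
Step 2: TS = 10*log10(a*L^2/(2*lambda)) = 10*log10(3.63*22^2/(2*0.03226)) = 44.35

44.35 dB


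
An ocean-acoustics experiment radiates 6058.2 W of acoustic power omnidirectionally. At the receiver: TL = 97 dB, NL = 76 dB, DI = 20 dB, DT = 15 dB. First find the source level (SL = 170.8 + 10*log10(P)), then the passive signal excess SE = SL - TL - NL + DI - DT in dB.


Step 1: SL = 170.8 + 10*log10(6058.2) = 208.62 dB
Step 2: SE = SL - TL - NL + DI - DT = 208.62 - 97 - 76 + 20 - 15 = 40.62

40.62 dB


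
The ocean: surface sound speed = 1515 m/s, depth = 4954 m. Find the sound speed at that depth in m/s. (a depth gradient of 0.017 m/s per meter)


c = 1515 + 0.017 * 4954 = 1599.218

1599.218 m/s


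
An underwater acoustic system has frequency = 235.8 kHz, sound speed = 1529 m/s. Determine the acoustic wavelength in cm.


lambda = c/f = 1529 / 235800 = 0.0065 m = 0.65 cm

0.65 cm


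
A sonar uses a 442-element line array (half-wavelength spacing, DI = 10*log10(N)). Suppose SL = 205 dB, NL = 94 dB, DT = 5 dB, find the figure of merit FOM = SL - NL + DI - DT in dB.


Step 1: DI = 10*log10(442) = 26.45 dB
Step 2: FOM = SL - NL + DI - DT = 205 - 94 + 26.45 - 5 = 132.45

132.45 dB


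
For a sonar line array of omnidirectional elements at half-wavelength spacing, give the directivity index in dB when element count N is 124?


DI = 10*log10(124) = 20.93

20.93 dB


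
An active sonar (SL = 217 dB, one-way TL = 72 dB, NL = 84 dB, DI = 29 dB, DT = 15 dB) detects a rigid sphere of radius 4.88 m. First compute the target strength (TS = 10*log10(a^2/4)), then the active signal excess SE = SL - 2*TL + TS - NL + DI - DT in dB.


Step 1: TS = 10*log10(4.88^2/4) = 7.75 dB
Step 2: SE = SL - 2*TL + TS - NL + DI - DT = 217 - 2*72 + (7.75) - 84 + 29 - 15 = 10.75

10.75 dB


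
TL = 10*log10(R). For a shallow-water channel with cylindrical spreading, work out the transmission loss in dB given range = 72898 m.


TL = 10*log10(72898) = 48.63

48.63 dB


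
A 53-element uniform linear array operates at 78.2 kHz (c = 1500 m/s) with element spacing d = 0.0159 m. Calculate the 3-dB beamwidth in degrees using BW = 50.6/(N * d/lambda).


Step 1: lambda = 1500/78200 = 0.01918 m
Step 2: d/lambda = 0.0159/0.01918 = 0.829
Step 3: BW = 50.6/(N * d/lambda) = 50.6/(53 * 0.829) = 1.15

1.15 deg


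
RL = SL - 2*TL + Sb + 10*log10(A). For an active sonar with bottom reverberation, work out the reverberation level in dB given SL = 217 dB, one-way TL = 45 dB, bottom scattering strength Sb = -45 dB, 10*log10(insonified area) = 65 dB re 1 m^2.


RL = SL - 2*TL + Sb + 10*log10(A) = 217 - 2*45 + (-45) + 65 = 147

147 dB


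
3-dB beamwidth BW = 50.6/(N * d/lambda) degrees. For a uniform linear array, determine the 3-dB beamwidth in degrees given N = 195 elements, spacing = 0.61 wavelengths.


0.43 deg


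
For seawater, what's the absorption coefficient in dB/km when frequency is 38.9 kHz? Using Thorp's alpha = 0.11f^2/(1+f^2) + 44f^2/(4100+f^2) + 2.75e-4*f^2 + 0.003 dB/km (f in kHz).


f^2 = 1513.21
alpha = 0.11*1513.21/(1+1513.21) + 44*1513.21/(4100+1513.21) + 2.75e-4*1513.21 + 0.003 = 12.391

12.391 dB/km


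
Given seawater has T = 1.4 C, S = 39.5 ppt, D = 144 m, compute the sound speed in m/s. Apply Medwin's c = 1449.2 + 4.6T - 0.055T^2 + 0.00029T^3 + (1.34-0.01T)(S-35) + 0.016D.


1463.8 m/s


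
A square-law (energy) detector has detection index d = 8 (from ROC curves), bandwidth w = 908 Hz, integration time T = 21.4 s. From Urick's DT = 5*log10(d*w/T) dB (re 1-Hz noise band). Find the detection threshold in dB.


12.65 dB


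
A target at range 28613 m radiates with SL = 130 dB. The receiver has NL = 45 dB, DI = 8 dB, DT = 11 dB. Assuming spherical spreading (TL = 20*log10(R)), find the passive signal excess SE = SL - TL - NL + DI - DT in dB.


Step 1: TL = 20*log10(28613) = 89.13 dB
Step 2: SE = 130 - 89.13 - 45 + 8 - 11 = -7.13

-7.13 dB


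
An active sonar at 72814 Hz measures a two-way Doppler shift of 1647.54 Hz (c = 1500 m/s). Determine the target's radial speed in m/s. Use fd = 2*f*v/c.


From fd = 2*f*v/c, v = c*fd/(2*f) = 1500 * 1647.54 / (2*72814) = 16.97

16.97 m/s


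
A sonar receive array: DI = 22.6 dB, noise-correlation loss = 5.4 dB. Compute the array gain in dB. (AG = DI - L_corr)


AG = DI - L_corr = 22.6 - 5.4 = 17.2

17.2 dB


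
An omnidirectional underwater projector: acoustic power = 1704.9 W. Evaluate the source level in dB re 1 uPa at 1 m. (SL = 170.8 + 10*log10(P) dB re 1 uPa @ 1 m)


203.12 dB


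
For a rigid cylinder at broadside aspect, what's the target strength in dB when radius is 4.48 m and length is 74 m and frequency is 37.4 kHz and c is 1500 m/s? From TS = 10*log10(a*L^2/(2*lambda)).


54.85 dB


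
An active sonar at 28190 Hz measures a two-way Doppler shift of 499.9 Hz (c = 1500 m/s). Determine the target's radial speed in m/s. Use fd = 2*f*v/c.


From fd = 2*f*v/c, v = c*fd/(2*f) = 1500 * 499.9 / (2*28190) = 13.3

13.3 m/s


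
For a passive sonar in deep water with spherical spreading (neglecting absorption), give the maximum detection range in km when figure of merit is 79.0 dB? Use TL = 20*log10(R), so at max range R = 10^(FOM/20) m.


At max range FOM = TL, so 20*log10(R) = 79.0
R = 10^(79.0/20) = 8912.51 m = 8.91 km

8.91 km


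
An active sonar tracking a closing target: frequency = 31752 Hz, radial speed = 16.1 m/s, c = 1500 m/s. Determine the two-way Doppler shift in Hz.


fd = 2*f*v/c = 2 * 31752 * 16.1 / 1500 = 681.61

681.61 Hz


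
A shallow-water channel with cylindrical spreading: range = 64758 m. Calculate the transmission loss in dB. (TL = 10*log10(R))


TL = 10*log10(64758) = 48.11

48.11 dB


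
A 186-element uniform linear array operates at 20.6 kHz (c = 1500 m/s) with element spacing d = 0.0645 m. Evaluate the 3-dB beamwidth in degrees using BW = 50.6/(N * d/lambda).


Step 1: lambda = 1500/20600 = 0.07282 m
Step 2: d/lambda = 0.0645/0.07282 = 0.8857
Step 3: BW = 50.6/(N * d/lambda) = 50.6/(186 * 0.8857) = 0.31

0.31 deg


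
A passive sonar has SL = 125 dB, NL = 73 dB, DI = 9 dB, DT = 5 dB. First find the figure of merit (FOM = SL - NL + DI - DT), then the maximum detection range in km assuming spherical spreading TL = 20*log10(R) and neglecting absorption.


Step 1: FOM = SL - NL + DI - DT = 125 - 73 + 9 - 5 = 56 dB
Step 2: at max range FOM = TL = 20*log10(R), so R = 10^(56/20) = 630.96 m = 0.63 km

0.63 km


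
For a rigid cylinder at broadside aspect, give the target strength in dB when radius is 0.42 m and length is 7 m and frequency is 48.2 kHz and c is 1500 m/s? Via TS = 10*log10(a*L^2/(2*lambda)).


lambda = 1500/48200 = 0.03112 m
TS = 10*log10(0.42*7^2/(2*0.03112)) = 25.19

25.19 dB


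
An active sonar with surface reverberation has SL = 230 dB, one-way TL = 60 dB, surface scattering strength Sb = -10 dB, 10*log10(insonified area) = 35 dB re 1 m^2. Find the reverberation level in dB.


135 dB


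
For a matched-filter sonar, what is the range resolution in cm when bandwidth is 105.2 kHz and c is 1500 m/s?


dR = c/(2*BW) = 1500 / (2 * 105.2e3) = 0.0071 m = 0.71 cm

0.71 cm


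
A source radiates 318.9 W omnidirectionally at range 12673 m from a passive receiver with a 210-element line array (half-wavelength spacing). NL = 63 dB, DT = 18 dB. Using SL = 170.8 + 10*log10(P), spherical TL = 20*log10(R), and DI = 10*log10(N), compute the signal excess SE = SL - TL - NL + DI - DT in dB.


56.0 dB


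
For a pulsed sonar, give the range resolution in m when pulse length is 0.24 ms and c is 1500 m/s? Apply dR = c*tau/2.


dR = c*tau/2 = 1500 * 0.24e-3 / 2 = 0.18

0.18 m


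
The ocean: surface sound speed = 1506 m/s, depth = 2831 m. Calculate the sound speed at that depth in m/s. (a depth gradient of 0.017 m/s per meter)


c = 1506 + 0.017 * 2831 = 1554.127

1554.127 m/s


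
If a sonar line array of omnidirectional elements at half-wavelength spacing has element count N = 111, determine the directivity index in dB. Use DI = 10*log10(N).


DI = 10*log10(111) = 20.45

20.45 dB


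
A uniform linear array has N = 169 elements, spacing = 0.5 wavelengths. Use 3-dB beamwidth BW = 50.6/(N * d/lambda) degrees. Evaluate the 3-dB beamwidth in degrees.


0.6 deg


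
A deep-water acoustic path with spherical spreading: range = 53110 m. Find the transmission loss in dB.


94.5 dB


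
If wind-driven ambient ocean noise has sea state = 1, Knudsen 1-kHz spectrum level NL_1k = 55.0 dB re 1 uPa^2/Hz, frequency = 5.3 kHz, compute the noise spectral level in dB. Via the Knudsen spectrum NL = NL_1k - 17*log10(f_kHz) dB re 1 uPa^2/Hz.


42.69 dB


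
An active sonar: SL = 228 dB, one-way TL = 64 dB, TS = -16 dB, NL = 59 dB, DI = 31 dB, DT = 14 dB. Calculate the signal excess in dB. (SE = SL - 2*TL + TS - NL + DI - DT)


SE = SL - 2*TL + TS - NL + DI - DT = 228 - 2*64 + (-16) - 59 + 31 - 14 = 42

42 dB


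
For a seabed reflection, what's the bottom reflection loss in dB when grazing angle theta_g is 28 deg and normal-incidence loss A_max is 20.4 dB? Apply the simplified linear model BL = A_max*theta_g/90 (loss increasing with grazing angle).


BL = A_max * theta_g / 90 = 20.4 * 28 / 90 = 6.35

6.35 dB


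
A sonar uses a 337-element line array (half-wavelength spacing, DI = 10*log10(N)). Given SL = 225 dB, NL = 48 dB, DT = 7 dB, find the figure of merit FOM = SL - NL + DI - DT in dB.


195.28 dB


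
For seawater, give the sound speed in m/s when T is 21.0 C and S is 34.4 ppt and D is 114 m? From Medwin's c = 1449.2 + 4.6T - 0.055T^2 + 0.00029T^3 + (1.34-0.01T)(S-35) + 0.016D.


c = 1449.2 + 4.6*21.0 - 0.055*21.0^2 + 0.00029*21.0^3 + (1.34 - 0.01*21.0)*(34.4 - 35) + 0.016*114 = 1525.38

1525.38 m/s


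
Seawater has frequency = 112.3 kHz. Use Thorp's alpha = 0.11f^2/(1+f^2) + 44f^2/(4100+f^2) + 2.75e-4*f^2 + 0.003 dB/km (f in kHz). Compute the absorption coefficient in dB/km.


36.786 dB/km


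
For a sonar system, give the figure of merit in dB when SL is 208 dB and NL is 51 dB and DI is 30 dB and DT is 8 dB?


179 dB


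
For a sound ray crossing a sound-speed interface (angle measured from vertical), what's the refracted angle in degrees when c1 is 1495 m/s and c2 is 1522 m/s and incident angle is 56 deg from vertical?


57.57 deg


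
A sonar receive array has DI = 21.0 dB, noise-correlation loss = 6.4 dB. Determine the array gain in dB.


AG = DI - L_corr = 21.0 - 6.4 = 14.6

14.6 dB


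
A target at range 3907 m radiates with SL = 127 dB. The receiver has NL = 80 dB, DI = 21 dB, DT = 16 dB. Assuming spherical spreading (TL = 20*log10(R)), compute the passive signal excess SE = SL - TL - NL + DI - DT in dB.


Step 1: TL = 20*log10(3907) = 71.84 dB
Step 2: SE = 127 - 71.84 - 80 + 21 - 16 = -19.84

-19.84 dB


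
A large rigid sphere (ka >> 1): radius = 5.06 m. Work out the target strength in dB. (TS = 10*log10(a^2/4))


8.06 dB


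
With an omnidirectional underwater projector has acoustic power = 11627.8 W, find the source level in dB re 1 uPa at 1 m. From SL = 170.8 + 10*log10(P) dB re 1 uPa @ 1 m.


211.45 dB


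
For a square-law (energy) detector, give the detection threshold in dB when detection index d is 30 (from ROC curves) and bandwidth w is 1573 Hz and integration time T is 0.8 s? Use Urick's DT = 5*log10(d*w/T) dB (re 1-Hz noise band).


DT = 5*log10(d*w/T) = 5*log10(30 * 1573 / 0.8) = 5*log10(58987.5) = 23.85

23.85 dB


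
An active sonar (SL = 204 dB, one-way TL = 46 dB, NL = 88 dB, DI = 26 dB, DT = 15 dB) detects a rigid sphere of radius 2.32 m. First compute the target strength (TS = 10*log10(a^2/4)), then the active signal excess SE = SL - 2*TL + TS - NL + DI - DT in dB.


Step 1: TS = 10*log10(2.32^2/4) = 1.29 dB
Step 2: SE = SL - 2*TL + TS - NL + DI - DT = 204 - 2*46 + (1.29) - 88 + 26 - 15 = 36.29

36.29 dB


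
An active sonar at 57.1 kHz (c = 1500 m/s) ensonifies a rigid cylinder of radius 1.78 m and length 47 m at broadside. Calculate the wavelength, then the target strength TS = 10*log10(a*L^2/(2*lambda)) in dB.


Step 1: lambda = c/f = 1500/57100 = 0.02627 m
Step 2: TS = 10*log10(a*L^2/(2*lambda)) = 10*log10(1.78*47^2/(2*0.02627)) = 48.74

48.74 dB


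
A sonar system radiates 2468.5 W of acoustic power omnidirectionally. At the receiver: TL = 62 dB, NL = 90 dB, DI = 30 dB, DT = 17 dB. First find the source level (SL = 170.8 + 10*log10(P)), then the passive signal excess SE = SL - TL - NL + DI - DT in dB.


Step 1: SL = 170.8 + 10*log10(2468.5) = 204.72 dB
Step 2: SE = SL - TL - NL + DI - DT = 204.72 - 62 - 90 + 30 - 17 = 65.72

65.72 dB


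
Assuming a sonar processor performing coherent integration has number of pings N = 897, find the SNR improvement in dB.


Gain = 10*log10(897) = 29.53

29.53 dB


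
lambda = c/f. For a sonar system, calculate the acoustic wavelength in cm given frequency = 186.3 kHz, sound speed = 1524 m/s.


lambda = c/f = 1524 / 186300 = 0.0082 m = 0.82 cm

0.82 cm


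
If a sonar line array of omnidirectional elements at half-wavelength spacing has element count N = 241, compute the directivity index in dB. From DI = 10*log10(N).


DI = 10*log10(241) = 23.82

23.82 dB


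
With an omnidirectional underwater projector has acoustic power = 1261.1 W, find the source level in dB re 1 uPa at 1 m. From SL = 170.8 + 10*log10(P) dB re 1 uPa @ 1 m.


SL = 170.8 + 10*log10(1261.1) = 170.8 + 31.01 = 201.81

201.81 dB


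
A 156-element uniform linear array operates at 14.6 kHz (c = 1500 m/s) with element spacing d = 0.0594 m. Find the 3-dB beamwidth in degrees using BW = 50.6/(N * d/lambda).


Step 1: lambda = 1500/14600 = 0.10274 m
Step 2: d/lambda = 0.0594/0.10274 = 0.5782
Step 3: BW = 50.6/(N * d/lambda) = 50.6/(156 * 0.5782) = 0.56

0.56 deg


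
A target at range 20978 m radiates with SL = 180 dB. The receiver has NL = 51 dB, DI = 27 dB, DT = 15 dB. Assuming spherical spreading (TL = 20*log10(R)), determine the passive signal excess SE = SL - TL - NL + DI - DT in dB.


Step 1: TL = 20*log10(20978) = 86.44 dB
Step 2: SE = 180 - 86.44 - 51 + 27 - 15 = 54.56

54.56 dB


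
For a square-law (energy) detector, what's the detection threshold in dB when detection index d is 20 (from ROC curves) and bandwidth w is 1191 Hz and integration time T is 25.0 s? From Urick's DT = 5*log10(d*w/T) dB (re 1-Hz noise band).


DT = 5*log10(d*w/T) = 5*log10(20 * 1191 / 25.0) = 5*log10(952.8) = 14.9

14.9 dB


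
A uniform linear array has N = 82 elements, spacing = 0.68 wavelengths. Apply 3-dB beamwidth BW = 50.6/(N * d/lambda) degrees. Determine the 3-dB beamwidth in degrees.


BW = 50.6 / (82 * 0.68) = 50.6 / 55.76 = 0.91

0.91 deg


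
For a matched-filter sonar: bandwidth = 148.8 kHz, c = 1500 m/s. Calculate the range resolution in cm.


0.5 cm


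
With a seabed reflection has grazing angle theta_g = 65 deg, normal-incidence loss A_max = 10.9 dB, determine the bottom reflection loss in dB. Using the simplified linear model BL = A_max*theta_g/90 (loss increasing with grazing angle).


BL = A_max * theta_g / 90 = 10.9 * 65 / 90 = 7.87

7.87 dB


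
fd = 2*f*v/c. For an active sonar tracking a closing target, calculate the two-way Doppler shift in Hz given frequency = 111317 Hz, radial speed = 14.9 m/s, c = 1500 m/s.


fd = 2*f*v/c = 2 * 111317 * 14.9 / 1500 = 2211.5

2211.5 Hz


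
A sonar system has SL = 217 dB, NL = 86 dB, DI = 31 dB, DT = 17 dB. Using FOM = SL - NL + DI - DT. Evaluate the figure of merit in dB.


FOM = SL - NL + DI - DT = 217 - 86 + 31 - 17 = 145

145 dB


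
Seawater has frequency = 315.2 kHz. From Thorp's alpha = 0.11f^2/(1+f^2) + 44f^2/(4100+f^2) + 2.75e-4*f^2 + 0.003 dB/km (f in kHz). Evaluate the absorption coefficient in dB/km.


69.691 dB/km


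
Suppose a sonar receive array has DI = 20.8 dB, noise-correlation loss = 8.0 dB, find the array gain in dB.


AG = DI - L_corr = 20.8 - 8.0 = 12.8

12.8 dB


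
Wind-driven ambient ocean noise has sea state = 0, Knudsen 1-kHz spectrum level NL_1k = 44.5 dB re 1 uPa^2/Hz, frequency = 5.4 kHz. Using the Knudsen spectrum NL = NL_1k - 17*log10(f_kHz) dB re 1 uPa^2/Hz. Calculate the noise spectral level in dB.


NL = NL_1k - 17*log10(f_kHz) = 44.5 - 17*log10(5.4) = 44.5 - (12.45) = 32.05

32.05 dB


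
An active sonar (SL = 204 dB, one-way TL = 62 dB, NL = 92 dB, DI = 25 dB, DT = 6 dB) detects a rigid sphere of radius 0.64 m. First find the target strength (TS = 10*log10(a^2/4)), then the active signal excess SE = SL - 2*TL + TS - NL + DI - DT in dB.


Step 1: TS = 10*log10(0.64^2/4) = -9.9 dB
Step 2: SE = SL - 2*TL + TS - NL + DI - DT = 204 - 2*62 + (-9.9) - 92 + 25 - 6 = -2.9

-2.9 dB


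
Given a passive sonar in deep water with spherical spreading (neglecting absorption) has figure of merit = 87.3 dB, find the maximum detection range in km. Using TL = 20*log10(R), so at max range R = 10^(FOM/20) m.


23.17 km


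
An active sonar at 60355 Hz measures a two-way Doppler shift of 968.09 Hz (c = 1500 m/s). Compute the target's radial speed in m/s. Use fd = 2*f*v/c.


From fd = 2*f*v/c, v = c*fd/(2*f) = 1500 * 968.09 / (2*60355) = 12.03

12.03 m/s


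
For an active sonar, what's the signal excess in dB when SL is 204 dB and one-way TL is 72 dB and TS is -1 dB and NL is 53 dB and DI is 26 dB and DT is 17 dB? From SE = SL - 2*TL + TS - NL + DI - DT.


15 dB


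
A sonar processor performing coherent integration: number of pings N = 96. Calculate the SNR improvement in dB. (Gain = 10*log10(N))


Gain = 10*log10(96) = 19.82

19.82 dB


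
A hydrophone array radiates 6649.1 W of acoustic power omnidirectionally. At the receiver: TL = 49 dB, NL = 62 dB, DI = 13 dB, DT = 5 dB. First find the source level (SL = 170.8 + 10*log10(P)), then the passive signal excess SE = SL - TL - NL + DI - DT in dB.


Step 1: SL = 170.8 + 10*log10(6649.1) = 209.03 dB
Step 2: SE = SL - TL - NL + DI - DT = 209.03 - 49 - 62 + 13 - 5 = 106.03

106.03 dB


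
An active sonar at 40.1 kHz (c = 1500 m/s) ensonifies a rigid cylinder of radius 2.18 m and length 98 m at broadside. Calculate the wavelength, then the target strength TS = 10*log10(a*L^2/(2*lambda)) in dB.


Step 1: lambda = c/f = 1500/40100 = 0.03741 m
Step 2: TS = 10*log10(a*L^2/(2*lambda)) = 10*log10(2.18*98^2/(2*0.03741)) = 54.47

54.47 dB


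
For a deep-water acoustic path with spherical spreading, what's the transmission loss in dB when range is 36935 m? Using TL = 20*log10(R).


91.35 dB


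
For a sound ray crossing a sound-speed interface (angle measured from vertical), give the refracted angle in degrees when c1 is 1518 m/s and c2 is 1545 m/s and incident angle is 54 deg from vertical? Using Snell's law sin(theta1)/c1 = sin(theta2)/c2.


sin(theta2) = (c2/c1)*sin(theta1) = (1545/1518)*sin(54 deg) = 0.82341
theta2 = arcsin(0.82341) = 55.43

55.43 deg


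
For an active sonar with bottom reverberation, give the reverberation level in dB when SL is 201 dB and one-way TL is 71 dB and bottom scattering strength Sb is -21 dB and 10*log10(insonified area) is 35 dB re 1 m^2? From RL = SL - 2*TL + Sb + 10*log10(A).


RL = SL - 2*TL + Sb + 10*log10(A) = 201 - 2*71 + (-21) + 35 = 73

73 dB


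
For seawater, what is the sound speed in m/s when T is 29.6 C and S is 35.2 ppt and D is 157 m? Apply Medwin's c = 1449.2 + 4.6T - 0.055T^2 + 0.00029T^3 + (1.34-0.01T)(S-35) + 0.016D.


1547.41 m/s


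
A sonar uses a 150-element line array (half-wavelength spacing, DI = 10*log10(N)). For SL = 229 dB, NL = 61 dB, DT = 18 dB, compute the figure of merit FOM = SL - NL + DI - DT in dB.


Step 1: DI = 10*log10(150) = 21.76 dB
Step 2: FOM = SL - NL + DI - DT = 229 - 61 + 21.76 - 18 = 171.76

171.76 dB


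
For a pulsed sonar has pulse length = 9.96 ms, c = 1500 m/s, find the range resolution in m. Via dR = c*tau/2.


7.47 m


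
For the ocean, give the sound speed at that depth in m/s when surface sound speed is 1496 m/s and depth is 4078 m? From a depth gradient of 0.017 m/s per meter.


1565.326 m/s


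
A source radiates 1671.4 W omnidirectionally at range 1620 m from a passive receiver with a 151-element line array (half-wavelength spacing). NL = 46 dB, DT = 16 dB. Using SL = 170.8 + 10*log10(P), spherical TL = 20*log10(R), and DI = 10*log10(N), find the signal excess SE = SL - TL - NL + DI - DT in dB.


98.63 dB


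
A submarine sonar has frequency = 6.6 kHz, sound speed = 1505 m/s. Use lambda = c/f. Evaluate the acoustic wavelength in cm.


22.8 cm


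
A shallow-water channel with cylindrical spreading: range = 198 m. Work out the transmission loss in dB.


TL = 10*log10(198) = 22.97

22.97 dB


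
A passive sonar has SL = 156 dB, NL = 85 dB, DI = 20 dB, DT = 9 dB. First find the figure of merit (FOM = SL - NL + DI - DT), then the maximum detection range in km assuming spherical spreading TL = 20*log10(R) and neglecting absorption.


Step 1: FOM = SL - NL + DI - DT = 156 - 85 + 20 - 9 = 82 dB
Step 2: at max range FOM = TL = 20*log10(R), so R = 10^(82/20) = 12589.25 m = 12.59 km

12.59 km


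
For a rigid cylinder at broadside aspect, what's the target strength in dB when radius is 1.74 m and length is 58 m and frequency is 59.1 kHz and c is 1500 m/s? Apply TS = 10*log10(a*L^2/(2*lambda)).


lambda = 1500/59100 = 0.02538 m
TS = 10*log10(1.74*58^2/(2*0.02538)) = 50.62

50.62 dB


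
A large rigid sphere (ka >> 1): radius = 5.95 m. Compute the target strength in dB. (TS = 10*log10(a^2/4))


TS = 10*log10(5.95^2 / 4) = 10*log10(8.850625) = 9.47

9.47 dB


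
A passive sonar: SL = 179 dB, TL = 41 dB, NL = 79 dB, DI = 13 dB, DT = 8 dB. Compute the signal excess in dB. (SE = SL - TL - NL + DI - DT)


64 dB


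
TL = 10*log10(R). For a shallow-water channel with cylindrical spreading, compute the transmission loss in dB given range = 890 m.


TL = 10*log10(890) = 29.49

29.49 dB


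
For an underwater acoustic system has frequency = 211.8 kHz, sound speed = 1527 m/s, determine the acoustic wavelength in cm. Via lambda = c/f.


lambda = c/f = 1527 / 211800 = 0.0072 m = 0.72 cm

0.72 cm


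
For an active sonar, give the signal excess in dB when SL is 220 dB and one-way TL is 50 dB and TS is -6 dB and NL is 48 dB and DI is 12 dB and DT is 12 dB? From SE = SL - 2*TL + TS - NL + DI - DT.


SE = SL - 2*TL + TS - NL + DI - DT = 220 - 2*50 + (-6) - 48 + 12 - 12 = 66

66 dB


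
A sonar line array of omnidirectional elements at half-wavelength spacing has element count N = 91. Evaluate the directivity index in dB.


DI = 10*log10(91) = 19.59

19.59 dB


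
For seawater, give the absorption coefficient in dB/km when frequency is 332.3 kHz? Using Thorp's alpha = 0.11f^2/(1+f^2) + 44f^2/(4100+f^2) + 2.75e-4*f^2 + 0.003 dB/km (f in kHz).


f^2 = 110423.29
alpha = 0.11*110423.29/(1+110423.29) + 44*110423.29/(4100+110423.29) + 2.75e-4*110423.29 + 0.003 = 72.904

72.904 dB/km


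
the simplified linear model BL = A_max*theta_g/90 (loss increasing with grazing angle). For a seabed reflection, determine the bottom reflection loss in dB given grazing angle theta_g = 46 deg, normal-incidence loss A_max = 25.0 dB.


12.78 dB


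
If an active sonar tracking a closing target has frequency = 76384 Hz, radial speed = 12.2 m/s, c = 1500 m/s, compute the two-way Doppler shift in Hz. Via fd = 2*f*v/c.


1242.51 Hz


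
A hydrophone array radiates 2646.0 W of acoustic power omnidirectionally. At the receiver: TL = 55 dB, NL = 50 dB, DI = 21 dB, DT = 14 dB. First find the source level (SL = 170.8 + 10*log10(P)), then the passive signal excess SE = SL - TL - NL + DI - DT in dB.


Step 1: SL = 170.8 + 10*log10(2646.0) = 205.03 dB
Step 2: SE = SL - TL - NL + DI - DT = 205.03 - 55 - 50 + 21 - 14 = 107.03

107.03 dB


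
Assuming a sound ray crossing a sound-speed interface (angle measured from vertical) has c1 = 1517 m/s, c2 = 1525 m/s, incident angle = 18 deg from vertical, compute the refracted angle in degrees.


18.1 deg


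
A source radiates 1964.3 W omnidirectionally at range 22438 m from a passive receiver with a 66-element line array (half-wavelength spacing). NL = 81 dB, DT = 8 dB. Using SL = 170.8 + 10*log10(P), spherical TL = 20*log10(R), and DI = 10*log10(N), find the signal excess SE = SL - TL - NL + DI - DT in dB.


Step 1: SL = 170.8 + 10*log10(1964.3) = 203.73 dB
Step 2: TL = 20*log10(22438) = 87.02 dB
Step 3: DI = 10*log10(66) = 18.2 dB
Step 4: SE = SL - TL - NL + DI - DT = 203.73 - 87.02 - 81 + 18.2 - 8 = 45.91

45.91 dB


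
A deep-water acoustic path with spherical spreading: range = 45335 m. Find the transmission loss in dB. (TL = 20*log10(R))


93.13 dB


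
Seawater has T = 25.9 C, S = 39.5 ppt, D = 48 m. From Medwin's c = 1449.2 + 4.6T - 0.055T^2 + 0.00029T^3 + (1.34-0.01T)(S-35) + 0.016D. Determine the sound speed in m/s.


c = 1449.2 + 4.6*25.9 - 0.055*25.9^2 + 0.00029*25.9^3 + (1.34 - 0.01*25.9)*(39.5 - 35) + 0.016*48 = 1542.12

1542.12 m/s


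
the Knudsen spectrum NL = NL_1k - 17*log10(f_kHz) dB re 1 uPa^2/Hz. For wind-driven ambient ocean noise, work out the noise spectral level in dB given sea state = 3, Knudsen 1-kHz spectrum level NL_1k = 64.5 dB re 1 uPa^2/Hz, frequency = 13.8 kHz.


45.12 dB


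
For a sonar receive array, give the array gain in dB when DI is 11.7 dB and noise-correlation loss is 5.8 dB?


5.9 dB


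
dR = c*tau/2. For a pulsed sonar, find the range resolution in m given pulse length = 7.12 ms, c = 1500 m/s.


5.34 m


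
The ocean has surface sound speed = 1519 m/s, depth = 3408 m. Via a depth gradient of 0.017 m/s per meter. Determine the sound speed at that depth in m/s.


1576.936 m/s


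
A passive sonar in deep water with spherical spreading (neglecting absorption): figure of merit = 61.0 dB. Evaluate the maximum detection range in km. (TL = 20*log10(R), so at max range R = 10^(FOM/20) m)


At max range FOM = TL, so 20*log10(R) = 61.0
R = 10^(61.0/20) = 1122.02 m = 1.12 km

1.12 km


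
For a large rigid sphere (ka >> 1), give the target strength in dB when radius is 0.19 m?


TS = 10*log10(0.19^2 / 4) = 10*log10(0.009025) = -20.45

-20.45 dB


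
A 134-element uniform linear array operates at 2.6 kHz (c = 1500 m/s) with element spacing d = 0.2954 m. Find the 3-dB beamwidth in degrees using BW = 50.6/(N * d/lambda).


Step 1: lambda = 1500/2600 = 0.57692 m
Step 2: d/lambda = 0.2954/0.57692 = 0.512
Step 3: BW = 50.6/(N * d/lambda) = 50.6/(134 * 0.512) = 0.74

0.74 deg


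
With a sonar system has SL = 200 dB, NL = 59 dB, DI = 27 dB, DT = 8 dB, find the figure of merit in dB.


160 dB


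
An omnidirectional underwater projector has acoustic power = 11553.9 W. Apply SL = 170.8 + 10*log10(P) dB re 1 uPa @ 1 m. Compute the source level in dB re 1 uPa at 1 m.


SL = 170.8 + 10*log10(11553.9) = 170.8 + 40.63 = 211.43

211.43 dB


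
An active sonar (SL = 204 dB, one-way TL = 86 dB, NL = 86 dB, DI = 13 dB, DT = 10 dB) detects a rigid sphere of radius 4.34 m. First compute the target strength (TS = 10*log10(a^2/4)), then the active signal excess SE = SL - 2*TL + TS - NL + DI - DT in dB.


Step 1: TS = 10*log10(4.34^2/4) = 6.73 dB
Step 2: SE = SL - 2*TL + TS - NL + DI - DT = 204 - 2*86 + (6.73) - 86 + 13 - 10 = -44.27

-44.27 dB


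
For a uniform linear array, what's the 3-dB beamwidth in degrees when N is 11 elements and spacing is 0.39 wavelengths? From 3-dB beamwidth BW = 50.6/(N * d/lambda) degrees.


BW = 50.6 / (11 * 0.39) = 50.6 / 4.29 = 11.79

11.79 deg


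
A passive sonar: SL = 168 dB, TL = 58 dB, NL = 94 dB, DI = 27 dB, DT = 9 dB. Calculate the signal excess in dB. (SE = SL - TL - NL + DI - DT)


SE = SL - TL - NL + DI - DT = 168 - 58 - 94 + 27 - 9 = 34

34 dB


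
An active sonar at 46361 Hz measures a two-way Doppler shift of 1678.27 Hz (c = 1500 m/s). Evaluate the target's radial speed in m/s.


From fd = 2*f*v/c, v = c*fd/(2*f) = 1500 * 1678.27 / (2*46361) = 27.15

27.15 m/s


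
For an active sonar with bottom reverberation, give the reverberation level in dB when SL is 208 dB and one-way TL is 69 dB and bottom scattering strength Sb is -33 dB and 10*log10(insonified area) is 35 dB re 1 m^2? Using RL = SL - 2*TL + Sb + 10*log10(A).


RL = SL - 2*TL + Sb + 10*log10(A) = 208 - 2*69 + (-33) + 35 = 72

72 dB


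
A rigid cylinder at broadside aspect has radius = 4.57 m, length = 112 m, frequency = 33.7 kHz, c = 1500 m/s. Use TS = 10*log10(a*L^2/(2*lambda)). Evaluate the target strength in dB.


lambda = 1500/33700 = 0.04451 m
TS = 10*log10(4.57*112^2/(2*0.04451)) = 58.09

58.09 dB


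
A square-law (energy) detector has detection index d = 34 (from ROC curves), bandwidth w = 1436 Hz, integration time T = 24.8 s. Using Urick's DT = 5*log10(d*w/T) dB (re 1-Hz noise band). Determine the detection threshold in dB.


16.47 dB


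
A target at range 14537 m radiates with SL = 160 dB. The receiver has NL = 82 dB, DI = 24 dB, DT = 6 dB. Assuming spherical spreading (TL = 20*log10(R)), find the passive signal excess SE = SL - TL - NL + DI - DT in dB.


Step 1: TL = 20*log10(14537) = 83.25 dB
Step 2: SE = 160 - 83.25 - 82 + 24 - 6 = 12.75

12.75 dB


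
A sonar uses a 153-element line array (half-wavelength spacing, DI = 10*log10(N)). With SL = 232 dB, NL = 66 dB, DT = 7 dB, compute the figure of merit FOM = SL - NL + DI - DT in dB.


180.85 dB


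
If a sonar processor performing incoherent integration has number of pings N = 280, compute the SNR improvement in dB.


Gain = 5*log10(280) = 12.24

12.24 dB


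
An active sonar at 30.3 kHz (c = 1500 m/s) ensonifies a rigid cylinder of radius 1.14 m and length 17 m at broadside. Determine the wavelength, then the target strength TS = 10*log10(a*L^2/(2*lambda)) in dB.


Step 1: lambda = c/f = 1500/30300 = 0.0495 m
Step 2: TS = 10*log10(a*L^2/(2*lambda)) = 10*log10(1.14*17^2/(2*0.0495)) = 35.22

35.22 dB


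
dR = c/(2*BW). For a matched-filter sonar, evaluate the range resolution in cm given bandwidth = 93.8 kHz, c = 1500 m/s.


0.8 cm


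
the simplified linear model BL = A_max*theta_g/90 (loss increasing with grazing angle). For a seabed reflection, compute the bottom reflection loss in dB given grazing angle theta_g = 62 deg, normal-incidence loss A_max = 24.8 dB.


17.08 dB


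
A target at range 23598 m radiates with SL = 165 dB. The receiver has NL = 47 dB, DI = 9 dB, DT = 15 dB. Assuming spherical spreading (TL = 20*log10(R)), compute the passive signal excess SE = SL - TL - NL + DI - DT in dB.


Step 1: TL = 20*log10(23598) = 87.46 dB
Step 2: SE = 165 - 87.46 - 47 + 9 - 15 = 24.54

24.54 dB


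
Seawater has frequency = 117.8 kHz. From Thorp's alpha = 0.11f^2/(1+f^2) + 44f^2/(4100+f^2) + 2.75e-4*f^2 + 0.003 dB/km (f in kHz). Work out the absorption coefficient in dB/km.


f^2 = 13876.84
alpha = 0.11*13876.84/(1+13876.84) + 44*13876.84/(4100+13876.84) + 2.75e-4*13876.84 + 0.003 = 37.894

37.894 dB/km


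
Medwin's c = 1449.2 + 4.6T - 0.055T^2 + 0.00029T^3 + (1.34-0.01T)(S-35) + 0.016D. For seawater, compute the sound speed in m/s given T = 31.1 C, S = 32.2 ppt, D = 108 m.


1546.63 m/s


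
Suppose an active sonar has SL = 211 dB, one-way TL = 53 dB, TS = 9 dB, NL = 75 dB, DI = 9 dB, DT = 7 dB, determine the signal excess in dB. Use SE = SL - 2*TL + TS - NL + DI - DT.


SE = SL - 2*TL + TS - NL + DI - DT = 211 - 2*53 + (9) - 75 + 9 - 7 = 41

41 dB


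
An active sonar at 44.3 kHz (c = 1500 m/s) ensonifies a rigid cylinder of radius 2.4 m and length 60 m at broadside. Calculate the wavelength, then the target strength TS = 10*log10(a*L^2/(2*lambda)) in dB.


Step 1: lambda = c/f = 1500/44300 = 0.03386 m
Step 2: TS = 10*log10(a*L^2/(2*lambda)) = 10*log10(2.4*60^2/(2*0.03386)) = 51.06

51.06 dB


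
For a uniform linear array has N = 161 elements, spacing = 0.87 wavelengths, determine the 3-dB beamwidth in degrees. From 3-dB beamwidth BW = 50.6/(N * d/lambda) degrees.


0.36 deg


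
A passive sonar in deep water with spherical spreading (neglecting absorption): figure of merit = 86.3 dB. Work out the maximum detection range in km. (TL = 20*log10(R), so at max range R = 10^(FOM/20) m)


20.65 km


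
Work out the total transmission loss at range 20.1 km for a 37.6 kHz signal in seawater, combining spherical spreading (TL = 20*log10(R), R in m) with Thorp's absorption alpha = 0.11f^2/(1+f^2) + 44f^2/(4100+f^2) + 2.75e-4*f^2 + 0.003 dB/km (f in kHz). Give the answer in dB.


Step 1 (Thorp): alpha = 0.11*1413.76/(1+1413.76) + 44*1413.76/(4100+1413.76) + 2.75e-4*1413.76 + 0.003 = 11.7836 dB/km
Step 2: TL_spread = 20*log10(20100) = 86.06 dB
Step 3: TL_abs = alpha*R = 11.7836 * 20.1 = 236.85 dB
Step 4: TL_total = 86.06 + 236.85 = 322.91

322.91 dB
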